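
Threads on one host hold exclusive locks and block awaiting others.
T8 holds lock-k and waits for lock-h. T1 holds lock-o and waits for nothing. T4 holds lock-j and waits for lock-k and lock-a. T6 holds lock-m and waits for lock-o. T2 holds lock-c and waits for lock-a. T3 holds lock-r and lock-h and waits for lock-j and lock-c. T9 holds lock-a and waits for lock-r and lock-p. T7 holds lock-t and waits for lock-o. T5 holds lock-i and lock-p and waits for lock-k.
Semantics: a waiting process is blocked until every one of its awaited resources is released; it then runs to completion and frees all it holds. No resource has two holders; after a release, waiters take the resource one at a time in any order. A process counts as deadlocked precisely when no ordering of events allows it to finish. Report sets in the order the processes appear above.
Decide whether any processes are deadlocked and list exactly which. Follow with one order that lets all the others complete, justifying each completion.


The deadlocked set is T8, T4, T2, T3, T9 and T5.
Key observation: the knot is the closed ring of waits T8 -> T3 -> T4 -> T8; T2, T9 and T5 are caught in further circular waits.
A valid finishing order for the others: T1, T7, T6.
Walking it through:
  T1 waits on nothing -> runs at once and releases lock-o
  T7: everything it awaited (lock-o) is free; runs, freeing lock-t
  T6: everything it awaited (lock-o) is free; runs, freeing lock-m


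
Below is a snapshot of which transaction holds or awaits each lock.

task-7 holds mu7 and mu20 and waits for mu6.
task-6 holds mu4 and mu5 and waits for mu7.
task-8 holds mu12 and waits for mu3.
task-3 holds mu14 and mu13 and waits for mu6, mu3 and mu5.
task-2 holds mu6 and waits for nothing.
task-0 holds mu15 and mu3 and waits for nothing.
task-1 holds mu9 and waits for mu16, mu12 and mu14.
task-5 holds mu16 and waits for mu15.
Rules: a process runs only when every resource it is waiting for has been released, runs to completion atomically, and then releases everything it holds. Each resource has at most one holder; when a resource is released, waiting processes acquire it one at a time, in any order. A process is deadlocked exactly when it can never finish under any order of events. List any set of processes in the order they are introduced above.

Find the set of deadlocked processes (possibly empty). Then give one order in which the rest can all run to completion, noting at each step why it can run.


The deadlocked set is empty.
Key observation: no waiting chain loops back on itself — every chain ends at a process that waits on nothing, so everyone eventually runs.
The rest can finish in the order task-2, task-0, task-7, task-8, task-6, task-5, task-3, task-1.
Walking it through:
  task-2 waits on nothing -> runs at once and releases mu6
  task-0 waits on nothing -> runs at once and releases mu15 and mu3
  task-7 waits on mu6 — all released -> runs and releases mu7 and mu20
  task-8 waits on mu3 — all released -> runs and releases mu12
  task-6 waits on mu7 — all released -> runs and releases mu4 and mu5
  task-5 waits on mu15 — all released -> runs and releases mu16
  task-3 waits on mu6, mu3 and mu5 — all released -> runs and releases mu14 and mu13
  task-1 waits on mu16, mu12 and mu14 — all released -> runs and releases mu9


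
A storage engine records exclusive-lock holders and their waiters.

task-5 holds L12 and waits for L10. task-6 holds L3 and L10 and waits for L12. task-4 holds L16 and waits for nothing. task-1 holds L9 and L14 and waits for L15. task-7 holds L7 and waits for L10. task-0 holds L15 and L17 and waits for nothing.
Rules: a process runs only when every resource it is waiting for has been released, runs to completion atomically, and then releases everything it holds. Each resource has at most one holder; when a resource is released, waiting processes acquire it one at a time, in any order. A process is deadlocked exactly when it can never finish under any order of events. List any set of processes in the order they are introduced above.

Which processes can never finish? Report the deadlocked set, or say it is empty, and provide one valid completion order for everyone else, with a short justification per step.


The deadlocked set is task-5, task-6 and task-7.
Key observation: task-5 -> task-6 -> task-5 is a circular wait — nothing in it can go first; task-7 waits into the deadlock from upstream.
A valid finishing order for the others: task-0, task-4, task-1.
Step-by-step check:
  task-0 waits on nothing -> runs at once and releases L15 and L17
  task-4 waits on nothing -> runs at once and releases L16
  task-1: everything it awaited (L15) is free; runs, freeing L9 and L14


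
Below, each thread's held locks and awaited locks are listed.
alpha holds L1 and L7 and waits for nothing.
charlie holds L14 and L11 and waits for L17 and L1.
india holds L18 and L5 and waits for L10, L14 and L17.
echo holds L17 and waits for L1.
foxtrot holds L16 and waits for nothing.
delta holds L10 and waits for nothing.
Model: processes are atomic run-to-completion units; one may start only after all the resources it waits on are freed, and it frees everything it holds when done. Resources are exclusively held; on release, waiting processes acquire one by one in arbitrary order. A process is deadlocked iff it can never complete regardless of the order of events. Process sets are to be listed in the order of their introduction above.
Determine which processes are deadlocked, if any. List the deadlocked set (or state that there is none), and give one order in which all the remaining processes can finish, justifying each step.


Nothing here is deadlocked.
Key observation: the wait relation is loop-free; peeling off processes with no waits unwinds the whole state.
The rest can finish in the order alpha, echo, delta, charlie, foxtrot, india.
Walking it through:
  alpha: no waits; runs immediately, freeing L1 and L7
  echo: everything it awaited (L1) is free; runs, freeing L17
  delta: no waits; runs immediately, freeing L10
  charlie: everything it awaited (L17 and L1) is free; runs, freeing L14 and L11
  foxtrot: no waits; runs immediately, freeing L16
  india: everything it awaited (L10, L14 and L17) is free; runs, freeing L18 and L5


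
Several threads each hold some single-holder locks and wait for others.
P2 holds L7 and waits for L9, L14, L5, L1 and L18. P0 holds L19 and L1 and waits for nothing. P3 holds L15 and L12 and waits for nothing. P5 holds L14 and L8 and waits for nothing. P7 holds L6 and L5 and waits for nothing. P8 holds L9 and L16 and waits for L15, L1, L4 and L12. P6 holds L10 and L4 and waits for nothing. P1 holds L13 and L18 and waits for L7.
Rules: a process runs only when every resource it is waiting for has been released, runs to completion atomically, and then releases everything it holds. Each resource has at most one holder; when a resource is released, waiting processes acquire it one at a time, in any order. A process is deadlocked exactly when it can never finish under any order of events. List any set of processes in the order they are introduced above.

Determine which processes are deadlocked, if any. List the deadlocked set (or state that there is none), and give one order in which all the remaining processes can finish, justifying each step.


Deadlocked: P2 and P1.
Key observation: the cycle P2 -> P1 -> P2 can never break — each member waits on the next; no other process is dragged down with it.
A valid finishing order for the others: P6, P0, P7, P3, P5, P8.
Step-by-step check:
  P6 waits on nothing -> runs at once and releases L10 and L4
  P0 waits on nothing -> runs at once and releases L19 and L1
  P7 waits on nothing -> runs at once and releases L6 and L5
  P3 waits on nothing -> runs at once and releases L15 and L12
  P5 waits on nothing -> runs at once and releases L14 and L8
  P8: everything it awaited (L15, L1, L4 and L12) is free; runs, freeing L9 and L16


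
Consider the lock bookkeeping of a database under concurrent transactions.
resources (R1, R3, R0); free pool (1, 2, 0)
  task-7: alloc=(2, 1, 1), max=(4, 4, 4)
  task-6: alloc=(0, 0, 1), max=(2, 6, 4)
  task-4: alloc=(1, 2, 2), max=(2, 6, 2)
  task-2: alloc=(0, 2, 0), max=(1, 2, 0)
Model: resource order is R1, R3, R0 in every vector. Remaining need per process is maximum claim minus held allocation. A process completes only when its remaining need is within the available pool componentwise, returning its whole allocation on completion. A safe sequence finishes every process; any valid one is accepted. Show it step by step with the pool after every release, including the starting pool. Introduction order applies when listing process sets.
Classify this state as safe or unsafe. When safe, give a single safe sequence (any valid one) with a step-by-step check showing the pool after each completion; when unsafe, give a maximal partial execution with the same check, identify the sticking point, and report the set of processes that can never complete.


UNSAFE — no complete ordering exists.
Key observation: after task-2, task-4 complete, (2, 6, 2) is the best the pool ever gets, yet each leftover process wants more R0.
A maximal execution: task-2, task-4 — then nothing else fits. Walking it through:
  pool = (1, 2, 0)
  run task-2 (needs (1, 0, 0), free (1, 2, 0)); after release of (0, 2, 0) the pool is (1, 4, 0)
  run task-4 (needs (1, 4, 0), free (1, 4, 0)); after release of (1, 2, 2) the pool is (2, 6, 2)
  blocked: task-7 wants (2, 3, 3), pool (2, 6, 2) — not enough R0
  blocked: task-6 wants (2, 6, 3), pool (2, 6, 2) — not enough R0
Processes that can never finish: task-7 and task-6.


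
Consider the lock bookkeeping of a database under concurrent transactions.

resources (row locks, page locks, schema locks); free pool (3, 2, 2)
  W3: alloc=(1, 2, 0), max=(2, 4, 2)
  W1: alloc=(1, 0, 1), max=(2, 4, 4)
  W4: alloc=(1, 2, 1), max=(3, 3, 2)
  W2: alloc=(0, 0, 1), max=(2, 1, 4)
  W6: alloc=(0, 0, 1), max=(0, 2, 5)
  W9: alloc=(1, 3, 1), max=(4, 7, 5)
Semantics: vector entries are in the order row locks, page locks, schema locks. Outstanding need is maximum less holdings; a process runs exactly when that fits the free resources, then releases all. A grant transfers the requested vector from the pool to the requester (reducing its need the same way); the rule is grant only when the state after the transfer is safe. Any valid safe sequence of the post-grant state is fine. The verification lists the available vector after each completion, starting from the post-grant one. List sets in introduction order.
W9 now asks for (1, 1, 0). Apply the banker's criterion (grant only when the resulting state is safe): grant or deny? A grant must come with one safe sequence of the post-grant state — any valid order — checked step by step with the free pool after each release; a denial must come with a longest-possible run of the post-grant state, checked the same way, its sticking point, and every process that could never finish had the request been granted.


GRANT. The post-grant state is safe; one safe sequence: W4, W2, W3, W9, W1, W6.
Key observation: the transfer keeps a workable pool ((2, 1, 2)); W4 starts the safe sequence.
Check on the post-grant state, step by step:
  pool = (2, 1, 2)
  W4 needs (2, 1, 1) <= (2, 1, 2) -> finishes; pool += (1, 2, 1) = (3, 3, 3)
  W2 needs (2, 1, 3) <= (3, 3, 3) -> finishes; pool += (0, 0, 1) = (3, 3, 4)
  W3 needs (1, 2, 2) <= (3, 3, 4) -> finishes; pool += (1, 2, 0) = (4, 5, 4)
  W9 needs (2, 3, 4) <= (4, 5, 4) -> finishes; pool += (2, 4, 1) = (6, 9, 5)
  W1 needs (1, 4, 3) <= (6, 9, 5) -> finishes; pool += (1, 0, 1) = (7, 9, 6)
  W6 needs (0, 2, 4) <= (7, 9, 6) -> finishes; pool += (0, 0, 1) = (7, 9, 7)


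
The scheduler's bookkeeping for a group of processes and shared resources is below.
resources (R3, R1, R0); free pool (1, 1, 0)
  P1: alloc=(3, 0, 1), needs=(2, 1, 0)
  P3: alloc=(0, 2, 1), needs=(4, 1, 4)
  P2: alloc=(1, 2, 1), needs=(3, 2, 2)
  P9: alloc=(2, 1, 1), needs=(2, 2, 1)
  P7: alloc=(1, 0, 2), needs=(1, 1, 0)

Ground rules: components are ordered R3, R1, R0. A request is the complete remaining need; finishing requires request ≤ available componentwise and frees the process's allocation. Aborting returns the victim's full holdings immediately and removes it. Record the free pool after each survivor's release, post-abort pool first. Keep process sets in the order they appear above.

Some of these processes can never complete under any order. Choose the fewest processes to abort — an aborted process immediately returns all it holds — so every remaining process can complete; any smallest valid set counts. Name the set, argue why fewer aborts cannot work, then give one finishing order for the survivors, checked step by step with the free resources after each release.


Abort P2.
Key observation: before aborting P2, P3 was permanently blocked — no order could ever run it; afterwards it completes at step 3.
No smaller set exists: with zero aborts the deadlock remains.
Survivors finish in the order: P1, P7, P3, P9. Step-by-step check (pool after the aborts first):
  pool = (2, 3, 1)
  P1 needs (2, 1, 0) <= (2, 3, 1) -> finishes; pool += (3, 0, 1) = (5, 3, 2)
  P7 needs (1, 1, 0) <= (5, 3, 2) -> finishes; pool += (1, 0, 2) = (6, 3, 4)
  P3 needs (4, 1, 4) <= (6, 3, 4) -> finishes; pool += (0, 2, 1) = (6, 5, 5)
  P9 needs (2, 2, 1) <= (6, 5, 5) -> finishes; pool += (2, 1, 1) = (8, 6, 6)


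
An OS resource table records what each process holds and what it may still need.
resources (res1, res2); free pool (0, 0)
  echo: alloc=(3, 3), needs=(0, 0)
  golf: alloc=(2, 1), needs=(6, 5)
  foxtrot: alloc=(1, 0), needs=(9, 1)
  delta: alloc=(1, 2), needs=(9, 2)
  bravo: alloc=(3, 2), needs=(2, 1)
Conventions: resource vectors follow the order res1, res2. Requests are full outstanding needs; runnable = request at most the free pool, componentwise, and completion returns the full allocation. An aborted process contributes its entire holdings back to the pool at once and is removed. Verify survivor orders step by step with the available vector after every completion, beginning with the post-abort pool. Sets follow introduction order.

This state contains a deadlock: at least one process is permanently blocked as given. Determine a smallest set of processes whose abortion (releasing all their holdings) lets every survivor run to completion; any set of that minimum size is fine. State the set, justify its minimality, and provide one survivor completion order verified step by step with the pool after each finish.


Abort delta.
Key observation: foxtrot was stuck for good until delta gave back (1, 2); in the order shown it finishes at step 4.
Minimality: the empty abort set fails — the state is deadlocked as it stands.
Survivors finish in the order: echo, bravo, golf, foxtrot. Walking it through (pool after the aborts first):
  pool = (1, 2)
  echo needs (0, 0) <= (1, 2) -> finishes; pool += (3, 3) = (4, 5)
  bravo needs (2, 1) <= (4, 5) -> finishes; pool += (3, 2) = (7, 7)
  golf needs (6, 5) <= (7, 7) -> finishes; pool += (2, 1) = (9, 8)
  foxtrot needs (9, 1) <= (9, 8) -> finishes; pool += (1, 0) = (10, 8)


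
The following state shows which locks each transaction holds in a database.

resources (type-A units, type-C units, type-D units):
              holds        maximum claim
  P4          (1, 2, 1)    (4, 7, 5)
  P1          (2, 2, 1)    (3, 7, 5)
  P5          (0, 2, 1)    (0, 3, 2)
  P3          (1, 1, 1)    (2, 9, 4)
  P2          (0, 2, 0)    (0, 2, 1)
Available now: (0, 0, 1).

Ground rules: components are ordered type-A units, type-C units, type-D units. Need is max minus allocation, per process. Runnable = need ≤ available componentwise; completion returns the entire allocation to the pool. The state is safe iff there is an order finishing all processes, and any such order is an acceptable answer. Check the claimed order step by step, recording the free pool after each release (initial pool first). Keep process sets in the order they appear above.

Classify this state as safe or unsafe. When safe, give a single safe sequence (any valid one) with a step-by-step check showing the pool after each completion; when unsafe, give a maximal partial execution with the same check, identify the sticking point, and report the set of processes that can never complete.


UNSAFE — no complete ordering exists.
Key observation: even finishing P2, P5 leaves just (0, 4, 2) free — too little type-A units for any of the remaining processes.
The run P2, P5 cannot be extended any further. Step-by-step check:
  pool = (0, 0, 1)
  run P2 (needs (0, 0, 1), free (0, 0, 1)); after release of (0, 2, 0) the pool is (0, 2, 1)
  run P5 (needs (0, 1, 1), free (0, 2, 1)); after release of (0, 2, 1) the pool is (0, 4, 2)
  P4 cannot run: need (3, 5, 4) vs free (0, 4, 2) (insufficient type-A units, type-C units and type-D units)
  P1 cannot run: need (1, 5, 4) vs free (0, 4, 2) (insufficient type-A units, type-C units and type-D units)
  P3 cannot run: need (1, 8, 3) vs free (0, 4, 2) (insufficient type-A units, type-C units and type-D units)
Permanently blocked: P4, P1 and P3.


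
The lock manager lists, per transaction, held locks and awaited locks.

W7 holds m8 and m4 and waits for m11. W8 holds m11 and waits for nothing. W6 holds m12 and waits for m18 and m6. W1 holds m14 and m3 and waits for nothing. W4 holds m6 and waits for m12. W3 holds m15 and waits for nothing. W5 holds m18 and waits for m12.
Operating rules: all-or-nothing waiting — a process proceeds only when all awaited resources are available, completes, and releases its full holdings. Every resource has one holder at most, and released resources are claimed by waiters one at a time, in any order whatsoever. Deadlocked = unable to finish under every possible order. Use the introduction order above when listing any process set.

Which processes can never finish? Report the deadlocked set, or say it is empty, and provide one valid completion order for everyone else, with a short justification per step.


Deadlocked: W6, W4 and W5.
Key observation: the wait chain closes on itself along W6 -> W4 -> W6; W5 is caught in further circular waits.
The rest can finish in the order W8, W7, W3, W1.
Verifying each step:
  W8: no waits; runs immediately, freeing m11
  run W7 (all its waits — m11 — are resolved); releases m8 and m4
  W3: no waits; runs immediately, freeing m15
  W1: no waits; runs immediately, freeing m14 and m3


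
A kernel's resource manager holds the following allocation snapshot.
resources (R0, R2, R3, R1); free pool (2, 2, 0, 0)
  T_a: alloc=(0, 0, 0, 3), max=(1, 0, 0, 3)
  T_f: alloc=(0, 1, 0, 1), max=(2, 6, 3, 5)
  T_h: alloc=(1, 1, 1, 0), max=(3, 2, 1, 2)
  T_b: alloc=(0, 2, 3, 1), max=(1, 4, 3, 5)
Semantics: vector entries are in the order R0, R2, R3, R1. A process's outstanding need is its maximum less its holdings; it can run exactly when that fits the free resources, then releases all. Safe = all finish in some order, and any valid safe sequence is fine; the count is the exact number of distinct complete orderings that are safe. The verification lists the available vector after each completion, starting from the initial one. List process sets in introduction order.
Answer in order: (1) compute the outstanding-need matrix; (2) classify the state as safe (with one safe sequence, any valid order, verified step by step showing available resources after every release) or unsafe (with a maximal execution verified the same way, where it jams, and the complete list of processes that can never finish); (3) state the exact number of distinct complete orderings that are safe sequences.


(1) Outstanding need per process (order R0, R2, R3, R1):
  T_a: (1, 0, 0, 0)
  T_f: (2, 5, 3, 4)
  T_h: (2, 1, 0, 2)
  T_b: (1, 2, 0, 4)
(2) The state is UNSAFE.
Key observation: T_a, T_h can finish, but then (3, 3, 1, 3) is all there is, and the blocked group's R1 demands exceed it.
Going as far as possible: T_a, T_h; after that, nothing fits. Verifying each step:
  pool = (2, 2, 0, 0)
  run T_a (needs (1, 0, 0, 0), free (2, 2, 0, 0)); after release of (0, 0, 0, 3) the pool is (2, 2, 0, 3)
  run T_h (needs (2, 1, 0, 2), free (2, 2, 0, 3)); after release of (1, 1, 1, 0) the pool is (3, 3, 1, 3)
  blocked: T_f wants (2, 5, 3, 4), pool (3, 3, 1, 3) — not enough R2, R3 and R1
  blocked: T_b wants (1, 2, 0, 4), pool (3, 3, 1, 3) — not enough R1
Processes that can never finish: T_f and T_b.
(3) The exact count: 0 of the possible complete orderings are safe sequences.


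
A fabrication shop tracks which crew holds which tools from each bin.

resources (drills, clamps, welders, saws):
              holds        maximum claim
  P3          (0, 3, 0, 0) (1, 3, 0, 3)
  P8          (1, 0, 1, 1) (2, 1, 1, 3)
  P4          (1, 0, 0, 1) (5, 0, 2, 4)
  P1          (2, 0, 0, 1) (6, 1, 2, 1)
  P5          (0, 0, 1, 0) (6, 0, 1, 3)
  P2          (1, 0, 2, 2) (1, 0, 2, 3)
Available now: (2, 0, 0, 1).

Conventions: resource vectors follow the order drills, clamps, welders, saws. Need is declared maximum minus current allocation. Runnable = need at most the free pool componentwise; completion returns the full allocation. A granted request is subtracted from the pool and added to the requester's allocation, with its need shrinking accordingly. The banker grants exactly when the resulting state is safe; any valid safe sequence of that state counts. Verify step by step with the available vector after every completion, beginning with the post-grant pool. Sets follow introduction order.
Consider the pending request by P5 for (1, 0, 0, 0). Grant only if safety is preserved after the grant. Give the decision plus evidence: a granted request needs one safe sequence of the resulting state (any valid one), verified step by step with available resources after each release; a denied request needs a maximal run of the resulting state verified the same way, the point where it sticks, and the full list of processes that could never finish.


DENY — the pretend-granted state is unsafe.
Key observation: even finishing P2, P3, P8 leaves just (3, 3, 3, 4) free — too little drills for any of the remaining processes.
After a pretend grant, a maximal execution: P2, P3, P8 — then nothing else fits. Walking it through:
  pool = (1, 0, 0, 1)
  P2: need (0, 0, 0, 1) fits (1, 0, 0, 1); releases (1, 0, 2, 2), pool now (2, 0, 2, 3)
  P3: need (1, 0, 0, 3) fits (2, 0, 2, 3); releases (0, 3, 0, 0), pool now (2, 3, 2, 3)
  P8: need (1, 1, 0, 2) fits (2, 3, 2, 3); releases (1, 0, 1, 1), pool now (3, 3, 3, 4)
  P4 cannot run: need (4, 0, 2, 3) vs free (3, 3, 3, 4) (insufficient drills)
  P1 cannot run: need (4, 1, 2, 0) vs free (3, 3, 3, 4) (insufficient drills)
  P5 cannot run: need (5, 0, 0, 3) vs free (3, 3, 3, 4) (insufficient drills)
Processes that could never finish after the grant: P4, P1 and P5.


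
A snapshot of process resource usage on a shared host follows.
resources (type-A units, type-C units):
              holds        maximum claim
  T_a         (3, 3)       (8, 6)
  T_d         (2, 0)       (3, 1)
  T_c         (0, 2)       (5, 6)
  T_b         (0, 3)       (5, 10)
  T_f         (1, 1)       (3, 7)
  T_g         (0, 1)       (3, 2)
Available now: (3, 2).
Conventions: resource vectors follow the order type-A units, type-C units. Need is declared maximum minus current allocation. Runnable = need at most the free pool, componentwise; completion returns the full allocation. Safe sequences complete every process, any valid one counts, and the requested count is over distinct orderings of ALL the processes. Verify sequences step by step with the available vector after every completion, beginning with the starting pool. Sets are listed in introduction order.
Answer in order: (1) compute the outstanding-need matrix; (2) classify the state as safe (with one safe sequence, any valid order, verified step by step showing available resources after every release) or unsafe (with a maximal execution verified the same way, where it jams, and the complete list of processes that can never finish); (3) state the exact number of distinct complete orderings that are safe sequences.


(1) Need matrix, components ordered type-A units, type-C units:
  T_a: (5, 3)
  T_d: (1, 1)
  T_c: (5, 4)
  T_b: (5, 7)
  T_f: (2, 6)
  T_g: (3, 1)
(2) SAFE, for example via the order T_d, T_g, T_a, T_c, T_f, T_b.
Key observation: the order's first zero-slack moment is T_a ((5, 3) needed, (5, 3) free — a requested resource with nothing to spare).
Verifying each step:
  pool = (3, 2)
  T_d needs (1, 1) <= (3, 2) -> finishes; pool += (2, 0) = (5, 2)
  T_g needs (3, 1) <= (5, 2) -> finishes; pool += (0, 1) = (5, 3)
  T_a needs (5, 3) <= (5, 3) -> finishes; pool += (3, 3) = (8, 6)
  T_c needs (5, 4) <= (8, 6) -> finishes; pool += (0, 2) = (8, 8)
  T_f needs (2, 6) <= (8, 8) -> finishes; pool += (1, 1) = (9, 9)
  T_b needs (5, 7) <= (9, 9) -> finishes; pool += (0, 3) = (9, 12)
(3) The exact count: 8 of the possible complete orderings are safe sequences.


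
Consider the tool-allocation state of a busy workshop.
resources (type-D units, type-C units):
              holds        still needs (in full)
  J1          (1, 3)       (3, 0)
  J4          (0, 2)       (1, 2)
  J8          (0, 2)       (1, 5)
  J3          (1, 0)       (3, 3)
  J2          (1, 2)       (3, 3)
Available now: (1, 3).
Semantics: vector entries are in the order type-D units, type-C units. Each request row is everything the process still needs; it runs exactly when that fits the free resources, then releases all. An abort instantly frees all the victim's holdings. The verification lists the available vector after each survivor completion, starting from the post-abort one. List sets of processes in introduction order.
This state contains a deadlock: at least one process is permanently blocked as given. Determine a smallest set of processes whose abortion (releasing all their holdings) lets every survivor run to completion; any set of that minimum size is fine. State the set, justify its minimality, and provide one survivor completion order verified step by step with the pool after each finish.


Abort J1 and J2.
Key observation: J3 could never have finished before the abort; with (2, 5) returned by J1 and J2, it fits at step 1.
No one abort is enough; case by case: J1 alone leaves J3 blocked (short on type-D units); J4 alone leaves J1 blocked (short on type-D units); J8 alone leaves J1 blocked (short on type-D units); J3 alone leaves J1 blocked (short on type-D units); J2 alone leaves J1 blocked (short on type-D units).
The survivors complete as J3, J4, J8. Check, step by step (starting from the post-abort pool):
  pool = (3, 8)
  J3: need (3, 3) fits (3, 8); releases (1, 0), pool now (4, 8)
  J4: need (1, 2) fits (4, 8); releases (0, 2), pool now (4, 10)
  J8: need (1, 5) fits (4, 10); releases (0, 2), pool now (4, 12)


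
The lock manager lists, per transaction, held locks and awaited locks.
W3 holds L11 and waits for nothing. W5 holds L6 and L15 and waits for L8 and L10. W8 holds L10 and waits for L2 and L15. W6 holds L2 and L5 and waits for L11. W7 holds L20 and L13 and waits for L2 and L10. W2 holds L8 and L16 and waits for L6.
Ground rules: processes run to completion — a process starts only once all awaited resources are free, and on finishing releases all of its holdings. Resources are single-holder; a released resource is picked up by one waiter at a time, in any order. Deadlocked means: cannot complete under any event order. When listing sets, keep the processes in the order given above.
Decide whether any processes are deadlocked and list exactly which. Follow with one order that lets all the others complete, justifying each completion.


Deadlocked: W5, W8, W7 and W2.
Key observation: along W5 -> W8 -> W5, each member waits on what the next one holds — a deadlock; W2 is caught in further circular waits and W7 waits into the deadlock from upstream.
The rest can finish in the order W3, W6.
Verifying each step:
  W3: no waits; runs immediately, freeing L11
  W6: everything it awaited (L11) is free; runs, freeing L2 and L5


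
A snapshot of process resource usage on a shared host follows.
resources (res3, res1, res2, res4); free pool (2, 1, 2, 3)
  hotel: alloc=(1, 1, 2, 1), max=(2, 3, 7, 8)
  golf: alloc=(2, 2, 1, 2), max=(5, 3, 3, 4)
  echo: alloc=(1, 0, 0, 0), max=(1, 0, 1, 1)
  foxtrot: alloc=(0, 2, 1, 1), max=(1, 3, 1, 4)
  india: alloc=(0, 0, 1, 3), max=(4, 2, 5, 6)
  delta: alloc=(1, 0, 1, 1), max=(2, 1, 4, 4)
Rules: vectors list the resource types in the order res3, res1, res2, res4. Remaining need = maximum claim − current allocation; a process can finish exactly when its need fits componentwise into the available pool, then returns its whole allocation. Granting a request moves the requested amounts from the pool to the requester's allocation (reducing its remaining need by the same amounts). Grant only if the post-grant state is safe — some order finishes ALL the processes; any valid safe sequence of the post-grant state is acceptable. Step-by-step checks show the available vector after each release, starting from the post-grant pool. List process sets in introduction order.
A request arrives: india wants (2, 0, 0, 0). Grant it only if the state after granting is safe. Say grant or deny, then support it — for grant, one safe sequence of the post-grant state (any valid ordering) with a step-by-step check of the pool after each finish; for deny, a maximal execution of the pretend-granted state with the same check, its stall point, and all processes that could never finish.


GRANT — the state after the grant stays safe, e.g. via echo, foxtrot, delta, india, golf, hotel.
Key observation: granting shrinks the pool to (0, 1, 2, 3), yet echo still fits and the chain goes through.
Check on the post-grant state, step by step:
  pool = (0, 1, 2, 3)
  echo needs (0, 0, 1, 1) <= (0, 1, 2, 3) -> finishes; pool += (1, 0, 0, 0) = (1, 1, 2, 3)
  foxtrot needs (1, 1, 0, 3) <= (1, 1, 2, 3) -> finishes; pool += (0, 2, 1, 1) = (1, 3, 3, 4)
  delta needs (1, 1, 3, 3) <= (1, 3, 3, 4) -> finishes; pool += (1, 0, 1, 1) = (2, 3, 4, 5)
  india needs (2, 2, 4, 3) <= (2, 3, 4, 5) -> finishes; pool += (2, 0, 1, 3) = (4, 3, 5, 8)
  golf needs (3, 1, 2, 2) <= (4, 3, 5, 8) -> finishes; pool += (2, 2, 1, 2) = (6, 5, 6, 10)
  hotel needs (1, 2, 5, 7) <= (6, 5, 6, 10) -> finishes; pool += (1, 1, 2, 1) = (7, 6, 8, 11)


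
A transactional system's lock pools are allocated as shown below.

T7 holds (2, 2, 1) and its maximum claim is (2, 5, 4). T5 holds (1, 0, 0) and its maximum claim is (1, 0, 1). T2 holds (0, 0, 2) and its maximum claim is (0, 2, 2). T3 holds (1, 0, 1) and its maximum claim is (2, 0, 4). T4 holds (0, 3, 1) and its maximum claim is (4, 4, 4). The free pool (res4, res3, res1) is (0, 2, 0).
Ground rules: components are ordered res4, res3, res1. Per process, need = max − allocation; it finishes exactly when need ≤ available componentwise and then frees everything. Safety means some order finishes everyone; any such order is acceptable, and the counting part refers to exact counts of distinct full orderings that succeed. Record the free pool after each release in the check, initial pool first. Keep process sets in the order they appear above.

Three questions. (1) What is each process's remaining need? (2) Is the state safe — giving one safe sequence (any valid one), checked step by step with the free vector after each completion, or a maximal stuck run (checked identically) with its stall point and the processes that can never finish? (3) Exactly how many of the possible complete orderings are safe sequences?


(1) Remaining need (order res4, res3, res1):
  T7: (0, 3, 3)
  T5: (0, 0, 1)
  T2: (0, 2, 0)
  T3: (1, 0, 3)
  T4: (4, 1, 3)
(2) UNSAFE.
Key observation: T2, T5 can finish, but then (1, 2, 2) is all there is, and the blocked group's res1 demands exceed it.
A maximal execution: T2, T5 — then nothing else fits. Walking it through:
  pool = (0, 2, 0)
  T2 needs (0, 2, 0) <= (0, 2, 0) -> finishes; pool += (0, 0, 2) = (0, 2, 2)
  T5 needs (0, 0, 1) <= (0, 2, 2) -> finishes; pool += (1, 0, 0) = (1, 2, 2)
  T7 cannot run: need (0, 3, 3) vs free (1, 2, 2) (insufficient res3 and res1)
  T3 cannot run: need (1, 0, 3) vs free (1, 2, 2) (insufficient res1)
  T4 cannot run: need (4, 1, 3) vs free (1, 2, 2) (insufficient res4 and res1)
Never able to finish: T7, T3 and T4.
(3) Exactly 0 of the possible complete orderings are safe sequences.


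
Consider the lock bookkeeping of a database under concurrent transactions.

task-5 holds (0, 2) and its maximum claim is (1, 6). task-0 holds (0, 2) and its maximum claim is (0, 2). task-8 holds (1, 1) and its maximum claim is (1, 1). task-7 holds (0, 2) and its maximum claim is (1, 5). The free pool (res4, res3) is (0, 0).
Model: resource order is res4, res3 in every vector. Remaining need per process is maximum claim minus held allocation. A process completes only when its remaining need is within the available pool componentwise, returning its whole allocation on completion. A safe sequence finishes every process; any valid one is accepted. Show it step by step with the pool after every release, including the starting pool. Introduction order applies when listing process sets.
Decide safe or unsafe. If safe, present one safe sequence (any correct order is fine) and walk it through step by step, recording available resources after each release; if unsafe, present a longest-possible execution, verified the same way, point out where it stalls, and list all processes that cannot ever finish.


SAFE, for example via the order task-8, task-0, task-7, task-5.
Key observation: the first exact fit in this order is task-7 — it needs (1, 3) with (1, 3) free, meeting a requested resource to the last unit.
Step-by-step check:
  pool = (0, 0)
  run task-8 (needs (0, 0), free (0, 0)); after release of (1, 1) the pool is (1, 1)
  run task-0 (needs (0, 0), free (1, 1)); after release of (0, 2) the pool is (1, 3)
  run task-7 (needs (1, 3), free (1, 3)); after release of (0, 2) the pool is (1, 5)
  run task-5 (needs (1, 4), free (1, 5)); after release of (0, 2) the pool is (1, 7)


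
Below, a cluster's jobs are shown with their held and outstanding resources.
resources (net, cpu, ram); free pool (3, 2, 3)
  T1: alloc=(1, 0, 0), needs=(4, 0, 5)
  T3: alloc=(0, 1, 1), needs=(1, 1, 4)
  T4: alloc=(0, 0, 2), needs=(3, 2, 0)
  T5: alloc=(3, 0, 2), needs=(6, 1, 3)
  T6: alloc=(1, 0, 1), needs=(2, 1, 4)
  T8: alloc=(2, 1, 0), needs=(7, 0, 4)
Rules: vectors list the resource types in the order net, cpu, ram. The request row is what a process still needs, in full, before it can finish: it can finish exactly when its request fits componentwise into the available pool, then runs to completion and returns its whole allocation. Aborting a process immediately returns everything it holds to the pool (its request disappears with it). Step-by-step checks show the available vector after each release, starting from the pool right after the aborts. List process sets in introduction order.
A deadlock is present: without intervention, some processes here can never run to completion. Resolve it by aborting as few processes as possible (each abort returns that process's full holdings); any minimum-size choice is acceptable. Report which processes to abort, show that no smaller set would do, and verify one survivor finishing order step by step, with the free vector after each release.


The answer: abort T5.
Key observation: T8 was stuck for good until T5 gave back (3, 0, 2); in the order shown it finishes at step 5.
Minimality: the empty abort set fails — the state is deadlocked as it stands.
Survivors finish in the order: T6, T3, T4, T1, T8. Verifying each step (pool after the aborts first):
  pool = (6, 2, 5)
  T6: need (2, 1, 4) fits (6, 2, 5); releases (1, 0, 1), pool now (7, 2, 6)
  T3: need (1, 1, 4) fits (7, 2, 6); releases (0, 1, 1), pool now (7, 3, 7)
  T4: need (3, 2, 0) fits (7, 3, 7); releases (0, 0, 2), pool now (7, 3, 9)
  T1: need (4, 0, 5) fits (7, 3, 9); releases (1, 0, 0), pool now (8, 3, 9)
  T8: need (7, 0, 4) fits (8, 3, 9); releases (2, 1, 0), pool now (10, 4, 9)


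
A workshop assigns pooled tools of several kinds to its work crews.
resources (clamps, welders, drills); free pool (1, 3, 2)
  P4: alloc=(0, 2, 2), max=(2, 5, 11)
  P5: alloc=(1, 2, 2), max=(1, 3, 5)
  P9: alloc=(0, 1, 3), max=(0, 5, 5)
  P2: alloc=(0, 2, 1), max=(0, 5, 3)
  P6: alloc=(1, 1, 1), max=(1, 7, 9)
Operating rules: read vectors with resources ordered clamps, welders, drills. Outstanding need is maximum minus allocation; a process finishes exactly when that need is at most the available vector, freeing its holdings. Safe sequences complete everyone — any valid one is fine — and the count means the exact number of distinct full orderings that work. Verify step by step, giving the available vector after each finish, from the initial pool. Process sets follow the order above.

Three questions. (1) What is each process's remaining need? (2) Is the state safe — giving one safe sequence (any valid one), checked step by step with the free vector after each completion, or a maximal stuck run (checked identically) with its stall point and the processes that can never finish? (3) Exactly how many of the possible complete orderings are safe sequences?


(1) Outstanding need per process (order clamps, welders, drills):
  P4: (2, 3, 9)
  P5: (0, 1, 3)
  P9: (0, 4, 2)
  P2: (0, 3, 2)
  P6: (0, 6, 8)
(2) SAFE. One safe sequence: P2, P5, P9, P6, P4.
Key observation: the first exact fit in this order is P2 — it needs (0, 3, 2) with (1, 3, 2) free, meeting a requested resource to the last unit.
Check, step by step:
  pool = (1, 3, 2)
  P2 needs (0, 3, 2) <= (1, 3, 2) -> finishes; pool += (0, 2, 1) = (1, 5, 3)
  P5 needs (0, 1, 3) <= (1, 5, 3) -> finishes; pool += (1, 2, 2) = (2, 7, 5)
  P9 needs (0, 4, 2) <= (2, 7, 5) -> finishes; pool += (0, 1, 3) = (2, 8, 8)
  P6 needs (0, 6, 8) <= (2, 8, 8) -> finishes; pool += (1, 1, 1) = (3, 9, 9)
  P4 needs (2, 3, 9) <= (3, 9, 9) -> finishes; pool += (0, 2, 2) = (3, 11, 11)
(3) Exactly 2 of the possible complete orderings are safe sequences.


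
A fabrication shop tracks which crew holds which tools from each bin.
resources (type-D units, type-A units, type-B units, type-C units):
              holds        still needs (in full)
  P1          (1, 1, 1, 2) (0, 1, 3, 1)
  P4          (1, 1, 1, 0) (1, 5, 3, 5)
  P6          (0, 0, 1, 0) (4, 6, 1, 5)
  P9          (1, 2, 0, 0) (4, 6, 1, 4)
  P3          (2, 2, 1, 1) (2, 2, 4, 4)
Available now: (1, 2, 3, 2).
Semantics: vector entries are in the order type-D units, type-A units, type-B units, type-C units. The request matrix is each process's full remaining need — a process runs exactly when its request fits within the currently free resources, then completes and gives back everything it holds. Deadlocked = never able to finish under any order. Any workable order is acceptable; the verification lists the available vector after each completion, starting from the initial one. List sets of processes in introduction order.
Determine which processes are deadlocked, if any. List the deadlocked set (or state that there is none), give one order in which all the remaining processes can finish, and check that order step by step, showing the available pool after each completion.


Nothing here is deadlocked.
Key observation: starting with P1, each completion frees enough for the next — no one is permanently blocked.
One completion order for the rest: P1, P3, P4, P6, P9. Walking it through:
  pool = (1, 2, 3, 2)
  P1 needs (0, 1, 3, 1) <= (1, 2, 3, 2) -> finishes; pool += (1, 1, 1, 2) = (2, 3, 4, 4)
  P3 needs (2, 2, 4, 4) <= (2, 3, 4, 4) -> finishes; pool += (2, 2, 1, 1) = (4, 5, 5, 5)
  P4 needs (1, 5, 3, 5) <= (4, 5, 5, 5) -> finishes; pool += (1, 1, 1, 0) = (5, 6, 6, 5)
  P6 needs (4, 6, 1, 5) <= (5, 6, 6, 5) -> finishes; pool += (0, 0, 1, 0) = (5, 6, 7, 5)
  P9 needs (4, 6, 1, 4) <= (5, 6, 7, 5) -> finishes; pool += (1, 2, 0, 0) = (6, 8, 7, 5)


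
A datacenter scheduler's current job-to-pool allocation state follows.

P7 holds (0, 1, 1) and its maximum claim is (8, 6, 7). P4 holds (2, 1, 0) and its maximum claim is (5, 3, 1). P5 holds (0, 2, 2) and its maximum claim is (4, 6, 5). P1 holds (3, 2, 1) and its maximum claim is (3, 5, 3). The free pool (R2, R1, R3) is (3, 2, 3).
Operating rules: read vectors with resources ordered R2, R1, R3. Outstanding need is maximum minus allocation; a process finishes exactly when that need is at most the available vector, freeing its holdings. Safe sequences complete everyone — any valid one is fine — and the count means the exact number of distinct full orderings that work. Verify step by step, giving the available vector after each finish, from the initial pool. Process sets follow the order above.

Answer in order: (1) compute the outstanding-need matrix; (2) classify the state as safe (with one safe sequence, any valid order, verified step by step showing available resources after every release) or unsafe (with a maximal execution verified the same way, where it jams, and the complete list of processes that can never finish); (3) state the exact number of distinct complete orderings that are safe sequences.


(1) Remaining need (order R2, R1, R3):
  P7: (8, 5, 6)
  P4: (3, 2, 1)
  P5: (4, 4, 3)
  P1: (0, 3, 2)
(2) SAFE — a valid safe sequence is P4, P1, P5, P7.
Key observation: at P4 the run first touches a limit — (3, 2, 1) against (3, 2, 3), exact on a resource it actually requests.
Walking it through:
  pool = (3, 2, 3)
  P4: need (3, 2, 1) fits (3, 2, 3); releases (2, 1, 0), pool now (5, 3, 3)
  P1: need (0, 3, 2) fits (5, 3, 3); releases (3, 2, 1), pool now (8, 5, 4)
  P5: need (4, 4, 3) fits (8, 5, 4); releases (0, 2, 2), pool now (8, 7, 6)
  P7: need (8, 5, 6) fits (8, 7, 6); releases (0, 1, 1), pool now (8, 8, 7)
(3) Precisely 1 of the possible complete orderings is a safe sequence.
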